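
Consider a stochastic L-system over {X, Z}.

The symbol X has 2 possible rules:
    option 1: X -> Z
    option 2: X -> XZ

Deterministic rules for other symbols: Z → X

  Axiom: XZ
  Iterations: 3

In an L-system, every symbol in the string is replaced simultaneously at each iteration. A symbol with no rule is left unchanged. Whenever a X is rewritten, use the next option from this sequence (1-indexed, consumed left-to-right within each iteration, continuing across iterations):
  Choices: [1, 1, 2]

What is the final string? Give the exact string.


Answer: XZX

Derivation:
Step 0: XZ
Step 1: ZX  (used choices [1])
Step 2: XZ  (used choices [1])
Step 3: XZX  (used choices [2])


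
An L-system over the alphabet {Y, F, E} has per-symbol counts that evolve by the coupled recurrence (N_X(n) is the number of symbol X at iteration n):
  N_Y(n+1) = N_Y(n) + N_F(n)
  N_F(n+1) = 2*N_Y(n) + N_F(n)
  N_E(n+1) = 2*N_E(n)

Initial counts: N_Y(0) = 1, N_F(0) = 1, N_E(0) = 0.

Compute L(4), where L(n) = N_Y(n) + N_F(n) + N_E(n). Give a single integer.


Step 0: N_Y=1, N_F=1, N_E=0, L=2
Step 1: N_Y=2, N_F=3, N_E=0, L=5
Step 2: N_Y=5, N_F=7, N_E=0, L=12
Step 3: N_Y=12, N_F=17, N_E=0, L=29
Step 4: N_Y=29, N_F=41, N_E=0, L=70

Answer: 70


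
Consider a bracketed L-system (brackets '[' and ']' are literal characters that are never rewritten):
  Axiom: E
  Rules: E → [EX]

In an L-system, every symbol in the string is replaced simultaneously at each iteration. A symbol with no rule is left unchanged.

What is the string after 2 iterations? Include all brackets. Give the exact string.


Answer: [[EX]X]

Derivation:
Step 0: E
Step 1: [EX]
Step 2: [[EX]X]


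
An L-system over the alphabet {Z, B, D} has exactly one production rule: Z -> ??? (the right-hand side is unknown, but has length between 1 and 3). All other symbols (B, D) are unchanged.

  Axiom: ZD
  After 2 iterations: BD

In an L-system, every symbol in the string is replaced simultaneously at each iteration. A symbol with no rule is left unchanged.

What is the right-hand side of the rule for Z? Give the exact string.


Trying Z -> B:
  Step 0: ZD
  Step 1: BD
  Step 2: BD
Matches the given result.

Answer: B


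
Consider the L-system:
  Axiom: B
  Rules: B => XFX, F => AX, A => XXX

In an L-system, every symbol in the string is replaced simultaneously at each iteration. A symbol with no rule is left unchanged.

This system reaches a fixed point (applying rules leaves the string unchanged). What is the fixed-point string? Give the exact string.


Answer: XXXXXX

Derivation:
Step 0: B
Step 1: XFX
Step 2: XAXX
Step 3: XXXXXX
Step 4: XXXXXX  (unchanged — fixed point at step 3)


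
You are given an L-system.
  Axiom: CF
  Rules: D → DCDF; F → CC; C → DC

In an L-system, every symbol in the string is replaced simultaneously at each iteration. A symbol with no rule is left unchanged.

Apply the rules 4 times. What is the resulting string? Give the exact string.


Step 0: CF
Step 1: DCCC
Step 2: DCDFDCDCDC
Step 3: DCDFDCDCDFCCDCDFDCDCDFDCDCDFDC
Step 4: DCDFDCDCDFCCDCDFDCDCDFDCDCDFCCDCDCDCDFDCDCDFCCDCDFDCDCDFDCDCDFCCDCDFDCDCDFDCDCDFCCDCDFDC

Answer: DCDFDCDCDFCCDCDFDCDCDFDCDCDFCCDCDCDCDFDCDCDFCCDCDFDCDCDFDCDCDFCCDCDFDCDCDFDCDCDFCCDCDFDC


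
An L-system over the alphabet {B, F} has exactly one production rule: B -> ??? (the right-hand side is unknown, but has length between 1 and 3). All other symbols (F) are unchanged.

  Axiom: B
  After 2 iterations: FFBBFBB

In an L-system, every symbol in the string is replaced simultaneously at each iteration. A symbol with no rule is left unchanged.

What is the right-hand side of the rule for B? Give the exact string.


Trying B -> FBB:
  Step 0: B
  Step 1: FBB
  Step 2: FFBBFBB
Matches the given result.

Answer: FBB


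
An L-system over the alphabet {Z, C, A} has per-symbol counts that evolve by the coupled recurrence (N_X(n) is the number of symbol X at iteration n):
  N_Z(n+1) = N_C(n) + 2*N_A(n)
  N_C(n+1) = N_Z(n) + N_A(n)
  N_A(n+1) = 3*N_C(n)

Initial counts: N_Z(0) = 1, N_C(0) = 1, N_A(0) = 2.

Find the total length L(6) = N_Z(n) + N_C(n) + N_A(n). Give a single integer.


Step 0: N_Z=1, N_C=1, N_A=2, L=4
Step 1: N_Z=5, N_C=3, N_A=3, L=11
Step 2: N_Z=9, N_C=8, N_A=9, L=26
Step 3: N_Z=26, N_C=18, N_A=24, L=68
Step 4: N_Z=66, N_C=50, N_A=54, L=170
Step 5: N_Z=158, N_C=120, N_A=150, L=428
Step 6: N_Z=420, N_C=308, N_A=360, L=1088

Answer: 1088


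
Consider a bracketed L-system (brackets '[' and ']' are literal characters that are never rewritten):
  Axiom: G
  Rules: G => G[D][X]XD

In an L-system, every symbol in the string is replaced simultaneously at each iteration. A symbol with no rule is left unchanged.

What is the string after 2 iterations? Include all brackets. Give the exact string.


Answer: G[D][X]XD[D][X]XD

Derivation:
Step 0: G
Step 1: G[D][X]XD
Step 2: G[D][X]XD[D][X]XD


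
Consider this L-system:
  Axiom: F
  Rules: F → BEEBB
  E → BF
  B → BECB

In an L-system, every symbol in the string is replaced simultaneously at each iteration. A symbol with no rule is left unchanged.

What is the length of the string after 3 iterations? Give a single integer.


Step 0: length = 1
Step 1: length = 5
Step 2: length = 16
Step 3: length = 51

Answer: 51


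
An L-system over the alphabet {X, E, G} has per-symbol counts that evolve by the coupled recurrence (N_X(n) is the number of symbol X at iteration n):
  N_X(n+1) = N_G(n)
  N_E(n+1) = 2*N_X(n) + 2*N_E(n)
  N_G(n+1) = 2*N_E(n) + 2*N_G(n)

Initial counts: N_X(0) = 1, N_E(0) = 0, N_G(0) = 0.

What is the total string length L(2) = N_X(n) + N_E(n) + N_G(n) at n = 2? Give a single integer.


Answer: 8

Derivation:
Step 0: N_X=1, N_E=0, N_G=0, L=1
Step 1: N_X=0, N_E=2, N_G=0, L=2
Step 2: N_X=0, N_E=4, N_G=4, L=8


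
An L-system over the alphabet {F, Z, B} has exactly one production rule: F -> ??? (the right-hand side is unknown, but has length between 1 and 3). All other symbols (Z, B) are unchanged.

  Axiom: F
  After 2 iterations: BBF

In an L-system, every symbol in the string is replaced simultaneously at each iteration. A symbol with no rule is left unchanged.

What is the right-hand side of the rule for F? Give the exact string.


Trying F -> BF:
  Step 0: F
  Step 1: BF
  Step 2: BBF
Matches the given result.

Answer: BF


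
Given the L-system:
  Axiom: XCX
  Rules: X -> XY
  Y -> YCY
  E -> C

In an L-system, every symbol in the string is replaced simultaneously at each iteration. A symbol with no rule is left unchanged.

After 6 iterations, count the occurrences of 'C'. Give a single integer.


Step 0: XCX  (1 'C')
Step 1: XYCXY  (1 'C')
Step 2: XYYCYCXYYCY  (3 'C')
Step 3: XYYCYYCYCYCYCXYYCYYCYCYCY  (9 'C')
Step 4: XYYCYYCYCYCYYCYCYCYCYCYCYCYCXYYCYYCYCYCYYCYCYCYCYCYCYCY  (23 'C')
Step 5: XYYCYYCYCYCYYCYCYCYCYCYCYCYYCYCYCYCYCYCYCYCYCYCYCYCYCYCYCYCXYYCYYCYCYCYYCYCYCYCYCYCYCYYCYCYCYCYCYCYCYCYCYCYCYCYCYCYCY  (53 'C')
Step 6: XYYCYYCYCYCYYCYCYCYCYCYCYCYYCYCYCYCYCYCYCYCYCYCYCYCYCYCYCYYCYCYCYCYCYCYCYCYCYCYCYCYCYCYCYCYCYCYCYCYCYCYCYCYCYCYCYCYCYCYCYCXYYCYYCYCYCYYCYCYCYCYCYCYCYYCYCYCYCYCYCYCYCYCYCYCYCYCYCYCYYCYCYCYCYCYCYCYCYCYCYCYCYCYCYCYCYCYCYCYCYCYCYCYCYCYCYCYCYCYCYCY  (115 'C')

Answer: 115


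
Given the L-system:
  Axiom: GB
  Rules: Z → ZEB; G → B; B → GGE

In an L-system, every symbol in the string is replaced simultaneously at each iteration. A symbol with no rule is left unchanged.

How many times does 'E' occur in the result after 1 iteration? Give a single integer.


Step 0: GB  (0 'E')
Step 1: BGGE  (1 'E')

Answer: 1


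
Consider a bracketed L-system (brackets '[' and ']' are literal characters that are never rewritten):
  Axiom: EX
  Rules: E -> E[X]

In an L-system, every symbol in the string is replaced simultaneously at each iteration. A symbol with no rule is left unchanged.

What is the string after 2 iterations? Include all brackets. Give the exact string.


Step 0: EX
Step 1: E[X]X
Step 2: E[X][X]X

Answer: E[X][X]X


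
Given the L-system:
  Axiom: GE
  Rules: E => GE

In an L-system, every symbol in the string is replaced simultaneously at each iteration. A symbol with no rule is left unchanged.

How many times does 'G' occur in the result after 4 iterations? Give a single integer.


Answer: 5

Derivation:
Step 0: GE  (1 'G')
Step 1: GGE  (2 'G')
Step 2: GGGE  (3 'G')
Step 3: GGGGE  (4 'G')
Step 4: GGGGGE  (5 'G')


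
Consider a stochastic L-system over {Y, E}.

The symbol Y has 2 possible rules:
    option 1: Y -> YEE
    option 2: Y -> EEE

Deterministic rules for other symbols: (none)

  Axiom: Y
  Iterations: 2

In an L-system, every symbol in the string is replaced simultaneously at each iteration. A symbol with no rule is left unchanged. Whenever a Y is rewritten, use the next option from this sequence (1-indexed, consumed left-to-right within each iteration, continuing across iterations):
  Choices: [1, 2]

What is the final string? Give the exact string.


Answer: EEEEE

Derivation:
Step 0: Y
Step 1: YEE  (used choices [1])
Step 2: EEEEE  (used choices [2])


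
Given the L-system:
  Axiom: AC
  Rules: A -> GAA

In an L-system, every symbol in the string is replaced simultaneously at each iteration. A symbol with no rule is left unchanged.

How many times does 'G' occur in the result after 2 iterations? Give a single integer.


Answer: 3

Derivation:
Step 0: AC  (0 'G')
Step 1: GAAC  (1 'G')
Step 2: GGAAGAAC  (3 'G')


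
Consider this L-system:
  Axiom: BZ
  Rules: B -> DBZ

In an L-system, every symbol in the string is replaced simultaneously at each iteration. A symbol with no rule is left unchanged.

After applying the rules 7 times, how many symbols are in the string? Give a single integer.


Answer: 16

Derivation:
Step 0: length = 2
Step 1: length = 4
Step 2: length = 6
Step 3: length = 8
Step 4: length = 10
Step 5: length = 12
Step 6: length = 14
Step 7: length = 16


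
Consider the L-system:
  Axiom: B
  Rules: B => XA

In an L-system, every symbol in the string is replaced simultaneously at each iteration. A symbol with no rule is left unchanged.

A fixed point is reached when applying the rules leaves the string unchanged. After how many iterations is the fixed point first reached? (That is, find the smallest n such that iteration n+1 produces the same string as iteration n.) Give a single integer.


Step 0: B
Step 1: XA
Step 2: XA  (unchanged — fixed point at step 1)

Answer: 1


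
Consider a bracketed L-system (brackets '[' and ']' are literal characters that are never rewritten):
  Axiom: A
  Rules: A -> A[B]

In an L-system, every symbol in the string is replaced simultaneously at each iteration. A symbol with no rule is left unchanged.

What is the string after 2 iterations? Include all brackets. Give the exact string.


Step 0: A
Step 1: A[B]
Step 2: A[B][B]

Answer: A[B][B]


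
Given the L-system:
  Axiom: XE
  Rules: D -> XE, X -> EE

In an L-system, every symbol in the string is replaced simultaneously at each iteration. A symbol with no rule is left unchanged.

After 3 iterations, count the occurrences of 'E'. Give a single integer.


Answer: 3

Derivation:
Step 0: XE  (1 'E')
Step 1: EEE  (3 'E')
Step 2: EEE  (3 'E')
Step 3: EEE  (3 'E')


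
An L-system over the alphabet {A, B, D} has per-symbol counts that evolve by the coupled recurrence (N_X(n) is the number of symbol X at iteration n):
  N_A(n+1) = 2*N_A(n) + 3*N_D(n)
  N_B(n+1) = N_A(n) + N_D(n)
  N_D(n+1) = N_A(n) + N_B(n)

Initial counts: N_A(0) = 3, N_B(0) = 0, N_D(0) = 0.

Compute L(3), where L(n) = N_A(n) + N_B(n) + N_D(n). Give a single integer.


Answer: 129

Derivation:
Step 0: N_A=3, N_B=0, N_D=0, L=3
Step 1: N_A=6, N_B=3, N_D=3, L=12
Step 2: N_A=21, N_B=9, N_D=9, L=39
Step 3: N_A=69, N_B=30, N_D=30, L=129


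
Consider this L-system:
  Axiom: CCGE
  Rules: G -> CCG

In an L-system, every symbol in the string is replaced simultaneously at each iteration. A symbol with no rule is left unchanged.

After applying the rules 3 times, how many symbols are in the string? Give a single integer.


Answer: 10

Derivation:
Step 0: length = 4
Step 1: length = 6
Step 2: length = 8
Step 3: length = 10


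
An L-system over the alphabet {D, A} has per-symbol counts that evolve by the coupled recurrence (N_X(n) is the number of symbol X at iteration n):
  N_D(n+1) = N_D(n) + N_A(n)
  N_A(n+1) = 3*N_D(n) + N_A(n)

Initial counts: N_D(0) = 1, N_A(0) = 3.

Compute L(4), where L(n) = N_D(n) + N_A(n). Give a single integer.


Answer: 208

Derivation:
Step 0: N_D=1, N_A=3, L=4
Step 1: N_D=4, N_A=6, L=10
Step 2: N_D=10, N_A=18, L=28
Step 3: N_D=28, N_A=48, L=76
Step 4: N_D=76, N_A=132, L=208


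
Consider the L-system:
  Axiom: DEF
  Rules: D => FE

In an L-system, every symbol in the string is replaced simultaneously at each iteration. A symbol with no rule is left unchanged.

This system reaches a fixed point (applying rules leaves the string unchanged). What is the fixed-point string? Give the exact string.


Answer: FEEF

Derivation:
Step 0: DEF
Step 1: FEEF
Step 2: FEEF  (unchanged — fixed point at step 1)


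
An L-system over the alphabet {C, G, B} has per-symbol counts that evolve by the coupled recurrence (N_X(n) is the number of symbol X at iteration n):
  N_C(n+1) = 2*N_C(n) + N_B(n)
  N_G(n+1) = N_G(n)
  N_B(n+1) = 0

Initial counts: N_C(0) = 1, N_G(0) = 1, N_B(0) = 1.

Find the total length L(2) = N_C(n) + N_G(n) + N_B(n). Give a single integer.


Step 0: N_C=1, N_G=1, N_B=1, L=3
Step 1: N_C=3, N_G=1, N_B=0, L=4
Step 2: N_C=6, N_G=1, N_B=0, L=7

Answer: 7


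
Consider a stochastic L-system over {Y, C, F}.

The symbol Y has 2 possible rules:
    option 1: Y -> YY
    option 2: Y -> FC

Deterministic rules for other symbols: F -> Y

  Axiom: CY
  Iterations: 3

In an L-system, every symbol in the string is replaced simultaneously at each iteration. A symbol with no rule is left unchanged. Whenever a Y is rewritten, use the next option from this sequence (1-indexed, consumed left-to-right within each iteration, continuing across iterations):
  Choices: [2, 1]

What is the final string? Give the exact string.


Step 0: CY
Step 1: CFC  (used choices [2])
Step 2: CYC  (used choices [])
Step 3: CYYC  (used choices [1])

Answer: CYYC


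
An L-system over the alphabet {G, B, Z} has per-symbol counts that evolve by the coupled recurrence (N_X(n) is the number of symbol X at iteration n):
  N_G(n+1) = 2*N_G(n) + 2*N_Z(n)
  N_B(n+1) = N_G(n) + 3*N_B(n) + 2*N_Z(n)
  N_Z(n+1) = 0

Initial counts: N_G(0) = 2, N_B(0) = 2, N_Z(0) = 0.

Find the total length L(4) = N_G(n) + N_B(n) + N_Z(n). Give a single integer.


Step 0: N_G=2, N_B=2, N_Z=0, L=4
Step 1: N_G=4, N_B=8, N_Z=0, L=12
Step 2: N_G=8, N_B=28, N_Z=0, L=36
Step 3: N_G=16, N_B=92, N_Z=0, L=108
Step 4: N_G=32, N_B=292, N_Z=0, L=324

Answer: 324


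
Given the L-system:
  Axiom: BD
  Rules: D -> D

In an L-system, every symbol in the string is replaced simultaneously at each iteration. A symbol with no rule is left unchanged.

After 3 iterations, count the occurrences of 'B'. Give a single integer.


Step 0: BD  (1 'B')
Step 1: BD  (1 'B')
Step 2: BD  (1 'B')
Step 3: BD  (1 'B')

Answer: 1


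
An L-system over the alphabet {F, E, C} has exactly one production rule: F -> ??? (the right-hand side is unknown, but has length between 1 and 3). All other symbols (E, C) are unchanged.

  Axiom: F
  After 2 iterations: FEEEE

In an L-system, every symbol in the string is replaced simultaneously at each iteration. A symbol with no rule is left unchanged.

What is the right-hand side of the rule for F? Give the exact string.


Answer: FEE

Derivation:
Trying F -> FEE:
  Step 0: F
  Step 1: FEE
  Step 2: FEEEE
Matches the given result.


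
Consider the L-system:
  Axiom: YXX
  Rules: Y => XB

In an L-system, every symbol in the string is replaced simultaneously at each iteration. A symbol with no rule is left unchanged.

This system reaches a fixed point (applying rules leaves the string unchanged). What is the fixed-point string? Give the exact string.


Step 0: YXX
Step 1: XBXX
Step 2: XBXX  (unchanged — fixed point at step 1)

Answer: XBXX


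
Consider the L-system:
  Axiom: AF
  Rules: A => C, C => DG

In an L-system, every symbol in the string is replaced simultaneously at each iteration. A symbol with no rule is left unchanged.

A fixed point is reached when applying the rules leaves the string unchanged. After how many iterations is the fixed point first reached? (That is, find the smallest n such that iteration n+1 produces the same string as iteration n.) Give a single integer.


Answer: 2

Derivation:
Step 0: AF
Step 1: CF
Step 2: DGF
Step 3: DGF  (unchanged — fixed point at step 2)


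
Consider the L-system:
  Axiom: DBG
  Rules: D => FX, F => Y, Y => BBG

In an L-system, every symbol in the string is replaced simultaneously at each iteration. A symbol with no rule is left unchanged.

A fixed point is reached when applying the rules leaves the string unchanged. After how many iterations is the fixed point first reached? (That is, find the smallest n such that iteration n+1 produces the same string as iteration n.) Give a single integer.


Answer: 3

Derivation:
Step 0: DBG
Step 1: FXBG
Step 2: YXBG
Step 3: BBGXBG
Step 4: BBGXBG  (unchanged — fixed point at step 3)


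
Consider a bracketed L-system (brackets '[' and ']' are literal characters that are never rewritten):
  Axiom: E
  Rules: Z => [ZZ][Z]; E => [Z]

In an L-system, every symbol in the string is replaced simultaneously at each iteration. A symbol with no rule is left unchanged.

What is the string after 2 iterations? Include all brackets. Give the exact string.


Step 0: E
Step 1: [Z]
Step 2: [[ZZ][Z]]

Answer: [[ZZ][Z]]


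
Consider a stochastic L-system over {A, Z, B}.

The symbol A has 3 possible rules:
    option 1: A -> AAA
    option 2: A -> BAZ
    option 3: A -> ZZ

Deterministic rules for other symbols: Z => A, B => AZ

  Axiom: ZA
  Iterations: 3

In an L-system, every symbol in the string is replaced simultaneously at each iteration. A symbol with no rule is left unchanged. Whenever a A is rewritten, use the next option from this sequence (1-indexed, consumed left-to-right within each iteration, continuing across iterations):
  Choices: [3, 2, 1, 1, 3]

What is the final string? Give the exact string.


Step 0: ZA
Step 1: AZZ  (used choices [3])
Step 2: BAZAA  (used choices [2])
Step 3: AZAAAAAAAZZ  (used choices [1, 1, 3])

Answer: AZAAAAAAAZZ


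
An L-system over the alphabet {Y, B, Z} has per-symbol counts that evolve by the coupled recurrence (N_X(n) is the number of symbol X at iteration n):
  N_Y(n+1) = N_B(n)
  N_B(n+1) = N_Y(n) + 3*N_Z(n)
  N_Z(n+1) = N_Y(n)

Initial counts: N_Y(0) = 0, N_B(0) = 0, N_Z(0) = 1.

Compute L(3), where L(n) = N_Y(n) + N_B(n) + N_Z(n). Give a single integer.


Answer: 6

Derivation:
Step 0: N_Y=0, N_B=0, N_Z=1, L=1
Step 1: N_Y=0, N_B=3, N_Z=0, L=3
Step 2: N_Y=3, N_B=0, N_Z=0, L=3
Step 3: N_Y=0, N_B=3, N_Z=3, L=6


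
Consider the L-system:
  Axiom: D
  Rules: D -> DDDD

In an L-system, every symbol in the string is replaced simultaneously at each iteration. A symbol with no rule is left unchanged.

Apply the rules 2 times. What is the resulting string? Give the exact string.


Answer: DDDDDDDDDDDDDDDD

Derivation:
Step 0: D
Step 1: DDDD
Step 2: DDDDDDDDDDDDDDDD


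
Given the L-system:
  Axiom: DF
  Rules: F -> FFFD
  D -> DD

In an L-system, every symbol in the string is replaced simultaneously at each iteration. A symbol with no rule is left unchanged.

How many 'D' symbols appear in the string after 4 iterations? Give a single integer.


Answer: 81

Derivation:
Step 0: DF  (1 'D')
Step 1: DDFFFD  (3 'D')
Step 2: DDDDFFFDFFFDFFFDDD  (9 'D')
Step 3: DDDDDDDDFFFDFFFDFFFDDDFFFDFFFDFFFDDDFFFDFFFDFFFDDDDDDD  (27 'D')
Step 4: DDDDDDDDDDDDDDDDFFFDFFFDFFFDDDFFFDFFFDFFFDDDFFFDFFFDFFFDDDDDDDFFFDFFFDFFFDDDFFFDFFFDFFFDDDFFFDFFFDFFFDDDDDDDFFFDFFFDFFFDDDFFFDFFFDFFFDDDFFFDFFFDFFFDDDDDDDDDDDDDDD  (81 'D')


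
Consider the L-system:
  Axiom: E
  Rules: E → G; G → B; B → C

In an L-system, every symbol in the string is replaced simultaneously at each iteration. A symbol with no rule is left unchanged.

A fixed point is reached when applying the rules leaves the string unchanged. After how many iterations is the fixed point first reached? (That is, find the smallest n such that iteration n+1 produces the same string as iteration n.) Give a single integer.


Step 0: E
Step 1: G
Step 2: B
Step 3: C
Step 4: C  (unchanged — fixed point at step 3)

Answer: 3


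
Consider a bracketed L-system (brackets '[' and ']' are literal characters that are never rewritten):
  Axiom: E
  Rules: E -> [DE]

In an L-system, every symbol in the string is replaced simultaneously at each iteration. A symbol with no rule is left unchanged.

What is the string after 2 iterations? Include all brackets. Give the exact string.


Answer: [D[DE]]

Derivation:
Step 0: E
Step 1: [DE]
Step 2: [D[DE]]


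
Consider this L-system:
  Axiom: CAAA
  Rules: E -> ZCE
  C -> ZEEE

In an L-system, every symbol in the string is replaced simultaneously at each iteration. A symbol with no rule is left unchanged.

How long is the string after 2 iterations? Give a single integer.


Answer: 13

Derivation:
Step 0: length = 4
Step 1: length = 7
Step 2: length = 13


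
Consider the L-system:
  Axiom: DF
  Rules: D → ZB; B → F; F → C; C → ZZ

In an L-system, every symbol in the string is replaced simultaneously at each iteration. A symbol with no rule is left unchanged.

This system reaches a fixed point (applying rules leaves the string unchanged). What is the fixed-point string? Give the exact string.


Answer: ZZZZZ

Derivation:
Step 0: DF
Step 1: ZBC
Step 2: ZFZZ
Step 3: ZCZZ
Step 4: ZZZZZ
Step 5: ZZZZZ  (unchanged — fixed point at step 4)


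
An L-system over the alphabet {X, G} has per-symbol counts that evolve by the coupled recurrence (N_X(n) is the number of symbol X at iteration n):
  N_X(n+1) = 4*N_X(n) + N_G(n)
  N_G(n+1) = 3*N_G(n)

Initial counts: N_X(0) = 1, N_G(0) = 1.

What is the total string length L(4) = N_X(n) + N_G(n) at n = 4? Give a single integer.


Step 0: N_X=1, N_G=1, L=2
Step 1: N_X=5, N_G=3, L=8
Step 2: N_X=23, N_G=9, L=32
Step 3: N_X=101, N_G=27, L=128
Step 4: N_X=431, N_G=81, L=512

Answer: 512


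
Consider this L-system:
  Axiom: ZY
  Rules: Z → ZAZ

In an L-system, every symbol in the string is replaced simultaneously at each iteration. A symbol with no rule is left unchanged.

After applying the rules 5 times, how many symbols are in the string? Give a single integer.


Answer: 64

Derivation:
Step 0: length = 2
Step 1: length = 4
Step 2: length = 8
Step 3: length = 16
Step 4: length = 32
Step 5: length = 64


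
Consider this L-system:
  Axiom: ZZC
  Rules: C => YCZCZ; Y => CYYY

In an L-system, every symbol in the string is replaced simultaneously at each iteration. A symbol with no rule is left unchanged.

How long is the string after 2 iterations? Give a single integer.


Step 0: length = 3
Step 1: length = 7
Step 2: length = 18

Answer: 18


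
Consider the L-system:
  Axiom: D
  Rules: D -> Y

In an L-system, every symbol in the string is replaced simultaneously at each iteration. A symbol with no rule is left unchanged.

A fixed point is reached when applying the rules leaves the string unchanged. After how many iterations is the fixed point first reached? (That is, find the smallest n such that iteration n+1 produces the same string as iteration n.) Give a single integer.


Step 0: D
Step 1: Y
Step 2: Y  (unchanged — fixed point at step 1)

Answer: 1


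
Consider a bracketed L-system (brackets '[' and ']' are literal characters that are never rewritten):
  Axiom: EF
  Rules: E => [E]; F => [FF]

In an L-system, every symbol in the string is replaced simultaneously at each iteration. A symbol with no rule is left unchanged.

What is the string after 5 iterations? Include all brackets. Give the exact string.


Step 0: EF
Step 1: [E][FF]
Step 2: [[E]][[FF][FF]]
Step 3: [[[E]]][[[FF][FF]][[FF][FF]]]
Step 4: [[[[E]]]][[[[FF][FF]][[FF][FF]]][[[FF][FF]][[FF][FF]]]]
Step 5: [[[[[E]]]]][[[[[FF][FF]][[FF][FF]]][[[FF][FF]][[FF][FF]]]][[[[FF][FF]][[FF][FF]]][[[FF][FF]][[FF][FF]]]]]

Answer: [[[[[E]]]]][[[[[FF][FF]][[FF][FF]]][[[FF][FF]][[FF][FF]]]][[[[FF][FF]][[FF][FF]]][[[FF][FF]][[FF][FF]]]]]


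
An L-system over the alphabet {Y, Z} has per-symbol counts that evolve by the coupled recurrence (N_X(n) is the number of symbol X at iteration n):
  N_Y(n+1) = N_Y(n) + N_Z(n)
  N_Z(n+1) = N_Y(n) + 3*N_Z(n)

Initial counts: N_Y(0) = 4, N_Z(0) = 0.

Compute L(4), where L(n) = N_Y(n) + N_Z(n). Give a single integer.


Step 0: N_Y=4, N_Z=0, L=4
Step 1: N_Y=4, N_Z=4, L=8
Step 2: N_Y=8, N_Z=16, L=24
Step 3: N_Y=24, N_Z=56, L=80
Step 4: N_Y=80, N_Z=192, L=272

Answer: 272


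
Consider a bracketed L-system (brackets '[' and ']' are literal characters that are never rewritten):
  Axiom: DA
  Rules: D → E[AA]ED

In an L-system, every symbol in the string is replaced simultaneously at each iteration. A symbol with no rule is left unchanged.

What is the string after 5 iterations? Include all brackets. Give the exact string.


Answer: E[AA]EE[AA]EE[AA]EE[AA]EE[AA]EDA

Derivation:
Step 0: DA
Step 1: E[AA]EDA
Step 2: E[AA]EE[AA]EDA
Step 3: E[AA]EE[AA]EE[AA]EDA
Step 4: E[AA]EE[AA]EE[AA]EE[AA]EDA
Step 5: E[AA]EE[AA]EE[AA]EE[AA]EE[AA]EDA


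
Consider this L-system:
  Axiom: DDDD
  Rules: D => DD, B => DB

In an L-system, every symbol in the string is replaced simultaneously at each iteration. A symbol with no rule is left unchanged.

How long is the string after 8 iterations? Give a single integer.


Step 0: length = 4
Step 1: length = 8
Step 2: length = 16
Step 3: length = 32
Step 4: length = 64
Step 5: length = 128
Step 6: length = 256
Step 7: length = 512
Step 8: length = 1024

Answer: 1024


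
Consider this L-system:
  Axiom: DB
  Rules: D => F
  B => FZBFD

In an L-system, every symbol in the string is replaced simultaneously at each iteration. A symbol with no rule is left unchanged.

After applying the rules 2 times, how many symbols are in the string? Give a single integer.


Step 0: length = 2
Step 1: length = 6
Step 2: length = 10

Answer: 10


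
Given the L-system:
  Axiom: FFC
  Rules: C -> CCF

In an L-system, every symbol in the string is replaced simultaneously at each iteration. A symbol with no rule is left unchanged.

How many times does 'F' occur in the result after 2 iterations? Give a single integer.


Answer: 5

Derivation:
Step 0: FFC  (2 'F')
Step 1: FFCCF  (3 'F')
Step 2: FFCCFCCFF  (5 'F')


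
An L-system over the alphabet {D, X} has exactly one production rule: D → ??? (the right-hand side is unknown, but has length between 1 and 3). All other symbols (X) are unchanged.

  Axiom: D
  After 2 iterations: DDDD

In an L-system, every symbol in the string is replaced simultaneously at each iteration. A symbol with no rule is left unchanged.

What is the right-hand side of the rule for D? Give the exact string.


Answer: DD

Derivation:
Trying D → DD:
  Step 0: D
  Step 1: DD
  Step 2: DDDD
Matches the given result.


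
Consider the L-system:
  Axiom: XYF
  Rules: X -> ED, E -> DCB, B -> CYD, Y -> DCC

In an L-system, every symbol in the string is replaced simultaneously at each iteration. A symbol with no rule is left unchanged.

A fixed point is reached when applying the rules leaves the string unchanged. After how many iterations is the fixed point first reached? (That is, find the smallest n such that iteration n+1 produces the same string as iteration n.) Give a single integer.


Step 0: XYF
Step 1: EDDCCF
Step 2: DCBDDCCF
Step 3: DCCYDDDCCF
Step 4: DCCDCCDDDCCF
Step 5: DCCDCCDDDCCF  (unchanged — fixed point at step 4)

Answer: 4


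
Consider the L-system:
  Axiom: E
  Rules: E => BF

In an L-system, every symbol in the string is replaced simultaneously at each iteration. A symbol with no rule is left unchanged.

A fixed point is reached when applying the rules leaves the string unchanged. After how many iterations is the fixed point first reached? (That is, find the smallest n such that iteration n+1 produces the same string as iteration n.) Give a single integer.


Step 0: E
Step 1: BF
Step 2: BF  (unchanged — fixed point at step 1)

Answer: 1


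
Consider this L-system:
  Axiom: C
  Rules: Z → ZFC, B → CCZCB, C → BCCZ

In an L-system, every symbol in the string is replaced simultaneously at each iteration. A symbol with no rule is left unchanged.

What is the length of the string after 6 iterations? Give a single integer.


Step 0: length = 1
Step 1: length = 4
Step 2: length = 16
Step 3: length = 60
Step 4: length = 221
Step 5: length = 809
Step 6: length = 2956

Answer: 2956


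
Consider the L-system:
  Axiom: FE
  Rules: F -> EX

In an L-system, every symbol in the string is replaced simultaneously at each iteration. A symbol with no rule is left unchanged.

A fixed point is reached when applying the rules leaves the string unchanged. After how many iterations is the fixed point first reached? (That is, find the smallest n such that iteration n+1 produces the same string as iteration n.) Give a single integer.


Answer: 1

Derivation:
Step 0: FE
Step 1: EXE
Step 2: EXE  (unchanged — fixed point at step 1)


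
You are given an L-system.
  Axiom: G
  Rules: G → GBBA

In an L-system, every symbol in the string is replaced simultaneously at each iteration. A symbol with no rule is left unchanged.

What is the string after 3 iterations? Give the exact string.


Step 0: G
Step 1: GBBA
Step 2: GBBABBA
Step 3: GBBABBABBA

Answer: GBBABBABBA


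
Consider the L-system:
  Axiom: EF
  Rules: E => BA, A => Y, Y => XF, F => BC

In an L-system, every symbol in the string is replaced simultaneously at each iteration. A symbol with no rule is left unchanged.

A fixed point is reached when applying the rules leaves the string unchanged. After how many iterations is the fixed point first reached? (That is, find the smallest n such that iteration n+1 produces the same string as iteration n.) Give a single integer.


Answer: 4

Derivation:
Step 0: EF
Step 1: BABC
Step 2: BYBC
Step 3: BXFBC
Step 4: BXBCBC
Step 5: BXBCBC  (unchanged — fixed point at step 4)


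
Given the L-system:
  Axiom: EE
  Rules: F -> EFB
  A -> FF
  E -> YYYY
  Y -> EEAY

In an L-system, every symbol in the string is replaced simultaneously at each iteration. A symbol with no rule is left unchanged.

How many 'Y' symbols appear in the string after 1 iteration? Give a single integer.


Answer: 8

Derivation:
Step 0: EE  (0 'Y')
Step 1: YYYYYYYY  (8 'Y')


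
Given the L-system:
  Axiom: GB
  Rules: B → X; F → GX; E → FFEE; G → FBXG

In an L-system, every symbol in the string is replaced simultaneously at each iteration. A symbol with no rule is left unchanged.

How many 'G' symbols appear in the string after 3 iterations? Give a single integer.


Answer: 3

Derivation:
Step 0: GB  (1 'G')
Step 1: FBXGX  (1 'G')
Step 2: GXXXFBXGX  (2 'G')
Step 3: FBXGXXXGXXXFBXGX  (3 'G')


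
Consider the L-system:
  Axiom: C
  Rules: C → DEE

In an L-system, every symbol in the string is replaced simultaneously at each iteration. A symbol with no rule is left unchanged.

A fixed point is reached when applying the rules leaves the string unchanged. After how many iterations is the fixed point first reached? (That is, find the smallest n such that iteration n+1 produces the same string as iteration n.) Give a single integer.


Answer: 1

Derivation:
Step 0: C
Step 1: DEE
Step 2: DEE  (unchanged — fixed point at step 1)


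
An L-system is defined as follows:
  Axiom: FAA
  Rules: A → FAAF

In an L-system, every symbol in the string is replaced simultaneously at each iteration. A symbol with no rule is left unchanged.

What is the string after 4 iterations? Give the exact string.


Step 0: FAA
Step 1: FFAAFFAAF
Step 2: FFFAAFFAAFFFFAAFFAAFF
Step 3: FFFFAAFFAAFFFFAAFFAAFFFFFFAAFFAAFFFFAAFFAAFFF
Step 4: FFFFFAAFFAAFFFFAAFFAAFFFFFFAAFFAAFFFFAAFFAAFFFFFFFFAAFFAAFFFFAAFFAAFFFFFFAAFFAAFFFFAAFFAAFFFF

Answer: FFFFFAAFFAAFFFFAAFFAAFFFFFFAAFFAAFFFFAAFFAAFFFFFFFFAAFFAAFFFFAAFFAAFFFFFFAAFFAAFFFFAAFFAAFFFF


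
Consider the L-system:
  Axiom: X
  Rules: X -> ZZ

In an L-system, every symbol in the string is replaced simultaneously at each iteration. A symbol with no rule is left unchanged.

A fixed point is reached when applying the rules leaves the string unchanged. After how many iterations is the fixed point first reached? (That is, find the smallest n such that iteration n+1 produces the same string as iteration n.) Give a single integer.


Answer: 1

Derivation:
Step 0: X
Step 1: ZZ
Step 2: ZZ  (unchanged — fixed point at step 1)


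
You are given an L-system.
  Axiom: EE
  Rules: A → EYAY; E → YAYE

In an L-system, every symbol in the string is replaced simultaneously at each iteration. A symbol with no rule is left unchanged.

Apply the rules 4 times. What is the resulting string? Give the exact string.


Answer: YYEYAYYYAYEYYAYEYEYAYYYYYYAYEYEYAYYYYEYAYYYAYEYYEYAYYYAYEYYAYEYEYAYYYYYYAYEYEYAYYYYEYAYYYAYE

Derivation:
Step 0: EE
Step 1: YAYEYAYE
Step 2: YEYAYYYAYEYEYAYYYAYE
Step 3: YYAYEYEYAYYYYEYAYYYAYEYYAYEYEYAYYYYEYAYYYAYE
Step 4: YYEYAYYYAYEYYAYEYEYAYYYYYYAYEYEYAYYYYEYAYYYAYEYYEYAYYYAYEYYAYEYEYAYYYYYYAYEYEYAYYYYEYAYYYAYE


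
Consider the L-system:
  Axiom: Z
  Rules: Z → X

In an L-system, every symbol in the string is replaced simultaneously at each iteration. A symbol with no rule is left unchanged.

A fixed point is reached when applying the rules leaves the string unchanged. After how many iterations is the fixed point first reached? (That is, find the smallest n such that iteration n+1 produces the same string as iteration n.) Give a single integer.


Step 0: Z
Step 1: X
Step 2: X  (unchanged — fixed point at step 1)

Answer: 1


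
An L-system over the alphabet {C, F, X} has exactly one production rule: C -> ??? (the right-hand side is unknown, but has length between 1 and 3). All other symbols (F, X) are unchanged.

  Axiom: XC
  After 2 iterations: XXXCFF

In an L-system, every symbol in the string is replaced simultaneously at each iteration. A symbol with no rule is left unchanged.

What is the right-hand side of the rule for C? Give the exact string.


Answer: XCF

Derivation:
Trying C -> XCF:
  Step 0: XC
  Step 1: XXCF
  Step 2: XXXCFF
Matches the given result.


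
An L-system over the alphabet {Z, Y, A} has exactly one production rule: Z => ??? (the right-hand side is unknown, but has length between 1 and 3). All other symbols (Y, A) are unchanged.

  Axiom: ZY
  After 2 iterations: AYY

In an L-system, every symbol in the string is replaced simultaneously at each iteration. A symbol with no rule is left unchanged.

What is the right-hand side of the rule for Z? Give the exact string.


Answer: AY

Derivation:
Trying Z => AY:
  Step 0: ZY
  Step 1: AYY
  Step 2: AYY
Matches the given result.


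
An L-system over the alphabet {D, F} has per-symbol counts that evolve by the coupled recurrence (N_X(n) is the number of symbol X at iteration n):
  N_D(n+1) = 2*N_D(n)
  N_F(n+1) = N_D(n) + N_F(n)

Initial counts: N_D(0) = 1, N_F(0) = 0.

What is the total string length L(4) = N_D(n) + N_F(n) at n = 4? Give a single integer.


Step 0: N_D=1, N_F=0, L=1
Step 1: N_D=2, N_F=1, L=3
Step 2: N_D=4, N_F=3, L=7
Step 3: N_D=8, N_F=7, L=15
Step 4: N_D=16, N_F=15, L=31

Answer: 31


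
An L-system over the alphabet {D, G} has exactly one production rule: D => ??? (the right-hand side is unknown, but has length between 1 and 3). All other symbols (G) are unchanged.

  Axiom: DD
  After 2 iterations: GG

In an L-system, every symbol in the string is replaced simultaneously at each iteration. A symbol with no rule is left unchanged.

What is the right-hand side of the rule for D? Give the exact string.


Trying D => G:
  Step 0: DD
  Step 1: GG
  Step 2: GG
Matches the given result.

Answer: G


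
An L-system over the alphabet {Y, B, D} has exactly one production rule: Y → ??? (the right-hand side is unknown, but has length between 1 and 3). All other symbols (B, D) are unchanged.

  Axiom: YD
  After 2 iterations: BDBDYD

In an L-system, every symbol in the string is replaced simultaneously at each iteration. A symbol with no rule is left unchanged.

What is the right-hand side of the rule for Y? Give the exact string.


Answer: BDY

Derivation:
Trying Y → BDY:
  Step 0: YD
  Step 1: BDYD
  Step 2: BDBDYD
Matches the given result.


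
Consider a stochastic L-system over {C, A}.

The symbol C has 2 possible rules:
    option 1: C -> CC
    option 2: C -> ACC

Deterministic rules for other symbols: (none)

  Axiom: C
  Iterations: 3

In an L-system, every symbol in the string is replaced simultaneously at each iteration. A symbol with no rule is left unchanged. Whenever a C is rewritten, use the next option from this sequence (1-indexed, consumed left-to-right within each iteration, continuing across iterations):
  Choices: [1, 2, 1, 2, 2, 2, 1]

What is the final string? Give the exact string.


Answer: AACCACCACCCC

Derivation:
Step 0: C
Step 1: CC  (used choices [1])
Step 2: ACCCC  (used choices [2, 1])
Step 3: AACCACCACCCC  (used choices [2, 2, 2, 1])


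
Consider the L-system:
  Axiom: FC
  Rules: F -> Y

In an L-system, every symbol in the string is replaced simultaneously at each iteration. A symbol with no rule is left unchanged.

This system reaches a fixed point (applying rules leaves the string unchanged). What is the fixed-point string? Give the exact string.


Step 0: FC
Step 1: YC
Step 2: YC  (unchanged — fixed point at step 1)

Answer: YC


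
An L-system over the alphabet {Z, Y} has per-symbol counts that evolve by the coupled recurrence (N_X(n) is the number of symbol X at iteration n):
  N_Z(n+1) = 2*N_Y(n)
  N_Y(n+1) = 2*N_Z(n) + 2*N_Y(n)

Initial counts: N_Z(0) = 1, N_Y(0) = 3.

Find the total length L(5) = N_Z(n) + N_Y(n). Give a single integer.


Step 0: N_Z=1, N_Y=3, L=4
Step 1: N_Z=6, N_Y=8, L=14
Step 2: N_Z=16, N_Y=28, L=44
Step 3: N_Z=56, N_Y=88, L=144
Step 4: N_Z=176, N_Y=288, L=464
Step 5: N_Z=576, N_Y=928, L=1504

Answer: 1504


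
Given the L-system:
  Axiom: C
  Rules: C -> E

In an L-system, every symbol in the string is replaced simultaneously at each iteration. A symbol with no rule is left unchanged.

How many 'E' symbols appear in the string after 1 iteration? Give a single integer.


Answer: 1

Derivation:
Step 0: C  (0 'E')
Step 1: E  (1 'E')


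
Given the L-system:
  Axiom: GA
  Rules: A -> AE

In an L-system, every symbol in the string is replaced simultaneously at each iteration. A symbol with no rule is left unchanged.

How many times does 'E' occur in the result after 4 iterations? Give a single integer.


Answer: 4

Derivation:
Step 0: GA  (0 'E')
Step 1: GAE  (1 'E')
Step 2: GAEE  (2 'E')
Step 3: GAEEE  (3 'E')
Step 4: GAEEEE  (4 'E')


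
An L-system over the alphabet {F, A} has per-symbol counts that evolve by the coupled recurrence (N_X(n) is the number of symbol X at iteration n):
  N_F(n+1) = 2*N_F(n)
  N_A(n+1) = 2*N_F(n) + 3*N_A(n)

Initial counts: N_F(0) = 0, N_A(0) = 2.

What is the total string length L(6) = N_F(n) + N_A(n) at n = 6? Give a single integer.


Step 0: N_F=0, N_A=2, L=2
Step 1: N_F=0, N_A=6, L=6
Step 2: N_F=0, N_A=18, L=18
Step 3: N_F=0, N_A=54, L=54
Step 4: N_F=0, N_A=162, L=162
Step 5: N_F=0, N_A=486, L=486
Step 6: N_F=0, N_A=1458, L=1458

Answer: 1458


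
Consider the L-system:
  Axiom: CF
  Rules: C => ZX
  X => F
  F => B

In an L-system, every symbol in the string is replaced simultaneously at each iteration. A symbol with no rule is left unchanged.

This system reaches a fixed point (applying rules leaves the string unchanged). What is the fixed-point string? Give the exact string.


Answer: ZBB

Derivation:
Step 0: CF
Step 1: ZXB
Step 2: ZFB
Step 3: ZBB
Step 4: ZBB  (unchanged — fixed point at step 3)


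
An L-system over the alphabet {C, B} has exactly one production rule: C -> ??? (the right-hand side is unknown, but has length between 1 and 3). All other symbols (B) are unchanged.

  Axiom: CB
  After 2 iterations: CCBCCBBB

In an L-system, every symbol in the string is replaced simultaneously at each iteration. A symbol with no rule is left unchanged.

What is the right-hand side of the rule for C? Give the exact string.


Trying C -> CCB:
  Step 0: CB
  Step 1: CCBB
  Step 2: CCBCCBBB
Matches the given result.

Answer: CCB
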